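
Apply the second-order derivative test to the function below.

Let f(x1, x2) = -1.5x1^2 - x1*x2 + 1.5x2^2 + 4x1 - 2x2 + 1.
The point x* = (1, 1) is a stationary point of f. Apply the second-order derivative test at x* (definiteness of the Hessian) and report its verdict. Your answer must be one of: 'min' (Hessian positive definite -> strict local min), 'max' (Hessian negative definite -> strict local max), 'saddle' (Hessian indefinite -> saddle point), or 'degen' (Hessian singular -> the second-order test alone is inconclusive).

Compute the Hessian H = grad^2 f:
  H = [[-3, -1], [-1, 3]]
Verify stationarity: grad f(x*) = H x* + g = (0, 0).
Eigenvalues of H: -3.1623, 3.1623.
Eigenvalues have mixed signs, so H is indefinite -> x* is a saddle point.

saddle


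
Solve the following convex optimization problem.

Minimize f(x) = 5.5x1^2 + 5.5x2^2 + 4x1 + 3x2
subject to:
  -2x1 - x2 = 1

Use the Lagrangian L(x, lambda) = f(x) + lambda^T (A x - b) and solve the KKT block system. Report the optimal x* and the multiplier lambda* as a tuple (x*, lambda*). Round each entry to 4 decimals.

Form the Lagrangian:
  L(x, lambda) = (1/2) x^T Q x + c^T x + lambda^T (A x - b)
Stationarity (grad_x L = 0): Q x + c + A^T lambda = 0.
Primal feasibility: A x = b.

This gives the KKT block system:
  [ Q   A^T ] [ x     ]   [-c ]
  [ A    0  ] [ lambda ] = [ b ]

Solving the linear system:
  x*      = (-0.3636, -0.2727)
  lambda* = (0)
  f(x*)   = -1.1364

x* = (-0.3636, -0.2727), lambda* = (0)


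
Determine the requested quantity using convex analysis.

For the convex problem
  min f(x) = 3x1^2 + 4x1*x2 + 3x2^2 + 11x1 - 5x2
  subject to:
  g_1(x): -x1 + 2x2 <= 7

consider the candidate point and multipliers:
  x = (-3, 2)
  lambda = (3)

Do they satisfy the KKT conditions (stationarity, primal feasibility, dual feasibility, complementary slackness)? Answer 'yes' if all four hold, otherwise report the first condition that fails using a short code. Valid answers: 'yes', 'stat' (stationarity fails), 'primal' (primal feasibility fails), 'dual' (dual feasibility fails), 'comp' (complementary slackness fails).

Gradient of f: grad f(x) = Q x + c = (1, -5)
Constraint values g_i(x) = a_i^T x - b_i:
  g_1((-3, 2)) = 0
Stationarity residual: grad f(x) + sum_i lambda_i a_i = (-2, 1)
  -> stationarity FAILS
Primal feasibility (all g_i <= 0): OK
Dual feasibility (all lambda_i >= 0): OK
Complementary slackness (lambda_i * g_i(x) = 0 for all i): OK

Verdict: the first failing condition is stationarity -> stat.

stat


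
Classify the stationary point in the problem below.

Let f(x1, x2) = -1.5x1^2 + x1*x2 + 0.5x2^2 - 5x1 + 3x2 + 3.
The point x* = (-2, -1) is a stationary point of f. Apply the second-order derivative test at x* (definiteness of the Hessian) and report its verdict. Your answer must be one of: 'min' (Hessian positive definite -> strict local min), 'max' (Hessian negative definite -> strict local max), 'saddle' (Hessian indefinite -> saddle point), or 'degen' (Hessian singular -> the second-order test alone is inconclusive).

Compute the Hessian H = grad^2 f:
  H = [[-3, 1], [1, 1]]
Verify stationarity: grad f(x*) = H x* + g = (0, 0).
Eigenvalues of H: -3.2361, 1.2361.
Eigenvalues have mixed signs, so H is indefinite -> x* is a saddle point.

saddle


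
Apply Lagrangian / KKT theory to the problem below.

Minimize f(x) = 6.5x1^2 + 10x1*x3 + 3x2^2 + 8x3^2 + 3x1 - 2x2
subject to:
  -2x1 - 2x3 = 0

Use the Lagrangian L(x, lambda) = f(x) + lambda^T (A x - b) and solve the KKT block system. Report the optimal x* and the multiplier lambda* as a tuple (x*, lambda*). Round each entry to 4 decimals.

Form the Lagrangian:
  L(x, lambda) = (1/2) x^T Q x + c^T x + lambda^T (A x - b)
Stationarity (grad_x L = 0): Q x + c + A^T lambda = 0.
Primal feasibility: A x = b.

This gives the KKT block system:
  [ Q   A^T ] [ x     ]   [-c ]
  [ A    0  ] [ lambda ] = [ b ]

Solving the linear system:
  x*      = (-0.3333, 0.3333, 0.3333)
  lambda* = (1)
  f(x*)   = -0.8333

x* = (-0.3333, 0.3333, 0.3333), lambda* = (1)


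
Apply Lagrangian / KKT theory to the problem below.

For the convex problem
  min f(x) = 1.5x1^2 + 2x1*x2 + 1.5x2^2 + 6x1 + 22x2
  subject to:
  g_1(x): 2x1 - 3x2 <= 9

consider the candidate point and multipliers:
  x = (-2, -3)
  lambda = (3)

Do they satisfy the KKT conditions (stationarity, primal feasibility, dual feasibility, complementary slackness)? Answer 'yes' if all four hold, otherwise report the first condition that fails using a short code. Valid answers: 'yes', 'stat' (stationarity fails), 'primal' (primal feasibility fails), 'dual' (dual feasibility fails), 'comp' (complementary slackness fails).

Gradient of f: grad f(x) = Q x + c = (-6, 9)
Constraint values g_i(x) = a_i^T x - b_i:
  g_1((-2, -3)) = -4
Stationarity residual: grad f(x) + sum_i lambda_i a_i = (0, 0)
  -> stationarity OK
Primal feasibility (all g_i <= 0): OK
Dual feasibility (all lambda_i >= 0): OK
Complementary slackness (lambda_i * g_i(x) = 0 for all i): FAILS

Verdict: the first failing condition is complementary_slackness -> comp.

comp


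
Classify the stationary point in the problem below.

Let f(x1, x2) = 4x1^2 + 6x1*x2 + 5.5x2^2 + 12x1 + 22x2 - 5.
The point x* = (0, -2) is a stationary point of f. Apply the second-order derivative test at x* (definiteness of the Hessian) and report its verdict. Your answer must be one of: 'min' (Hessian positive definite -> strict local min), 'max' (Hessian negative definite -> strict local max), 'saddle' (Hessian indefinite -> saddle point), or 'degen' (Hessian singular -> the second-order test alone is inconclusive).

Compute the Hessian H = grad^2 f:
  H = [[8, 6], [6, 11]]
Verify stationarity: grad f(x*) = H x* + g = (0, 0).
Eigenvalues of H: 3.3153, 15.6847.
Both eigenvalues > 0, so H is positive definite -> x* is a strict local min.

min


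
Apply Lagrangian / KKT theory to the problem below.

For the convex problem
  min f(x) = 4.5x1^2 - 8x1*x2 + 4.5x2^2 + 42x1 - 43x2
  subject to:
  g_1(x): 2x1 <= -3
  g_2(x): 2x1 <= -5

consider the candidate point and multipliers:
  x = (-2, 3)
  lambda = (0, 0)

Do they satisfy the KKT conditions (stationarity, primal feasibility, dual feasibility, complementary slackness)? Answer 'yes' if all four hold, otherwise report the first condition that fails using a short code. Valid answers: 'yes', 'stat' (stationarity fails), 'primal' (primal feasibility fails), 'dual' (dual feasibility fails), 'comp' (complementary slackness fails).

Gradient of f: grad f(x) = Q x + c = (0, 0)
Constraint values g_i(x) = a_i^T x - b_i:
  g_1((-2, 3)) = -1
  g_2((-2, 3)) = 1
Stationarity residual: grad f(x) + sum_i lambda_i a_i = (0, 0)
  -> stationarity OK
Primal feasibility (all g_i <= 0): FAILS
Dual feasibility (all lambda_i >= 0): OK
Complementary slackness (lambda_i * g_i(x) = 0 for all i): OK

Verdict: the first failing condition is primal_feasibility -> primal.

primal


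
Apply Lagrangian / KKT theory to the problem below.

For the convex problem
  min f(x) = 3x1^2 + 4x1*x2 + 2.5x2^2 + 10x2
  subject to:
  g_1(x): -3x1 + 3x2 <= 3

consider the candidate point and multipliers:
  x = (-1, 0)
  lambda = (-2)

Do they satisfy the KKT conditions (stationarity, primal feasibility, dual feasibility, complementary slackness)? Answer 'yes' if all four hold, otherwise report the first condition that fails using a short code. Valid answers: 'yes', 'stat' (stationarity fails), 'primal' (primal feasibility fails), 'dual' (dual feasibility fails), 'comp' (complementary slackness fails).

Gradient of f: grad f(x) = Q x + c = (-6, 6)
Constraint values g_i(x) = a_i^T x - b_i:
  g_1((-1, 0)) = 0
Stationarity residual: grad f(x) + sum_i lambda_i a_i = (0, 0)
  -> stationarity OK
Primal feasibility (all g_i <= 0): OK
Dual feasibility (all lambda_i >= 0): FAILS
Complementary slackness (lambda_i * g_i(x) = 0 for all i): OK

Verdict: the first failing condition is dual_feasibility -> dual.

dual


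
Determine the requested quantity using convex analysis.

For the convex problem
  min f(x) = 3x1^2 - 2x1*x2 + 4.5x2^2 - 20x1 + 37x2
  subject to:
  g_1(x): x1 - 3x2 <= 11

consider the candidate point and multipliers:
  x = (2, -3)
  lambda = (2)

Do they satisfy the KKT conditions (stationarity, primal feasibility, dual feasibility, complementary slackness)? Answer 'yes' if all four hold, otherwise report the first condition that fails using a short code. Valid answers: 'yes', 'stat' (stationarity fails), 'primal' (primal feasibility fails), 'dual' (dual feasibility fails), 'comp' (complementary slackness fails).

Gradient of f: grad f(x) = Q x + c = (-2, 6)
Constraint values g_i(x) = a_i^T x - b_i:
  g_1((2, -3)) = 0
Stationarity residual: grad f(x) + sum_i lambda_i a_i = (0, 0)
  -> stationarity OK
Primal feasibility (all g_i <= 0): OK
Dual feasibility (all lambda_i >= 0): OK
Complementary slackness (lambda_i * g_i(x) = 0 for all i): OK

Verdict: yes, KKT holds.

yes


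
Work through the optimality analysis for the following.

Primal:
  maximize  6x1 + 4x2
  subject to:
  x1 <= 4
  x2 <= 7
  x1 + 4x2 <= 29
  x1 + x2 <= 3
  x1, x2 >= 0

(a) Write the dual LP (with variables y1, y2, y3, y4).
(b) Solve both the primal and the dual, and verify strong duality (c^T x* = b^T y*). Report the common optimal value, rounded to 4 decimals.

The standard primal-dual pair for 'max c^T x s.t. A x <= b, x >= 0' is:
  Dual:  min b^T y  s.t.  A^T y >= c,  y >= 0.

So the dual LP is:
  minimize  4y1 + 7y2 + 29y3 + 3y4
  subject to:
    y1 + y3 + y4 >= 6
    y2 + 4y3 + y4 >= 4
    y1, y2, y3, y4 >= 0

Solving the primal: x* = (3, 0).
  primal value c^T x* = 18.
Solving the dual: y* = (0, 0, 0, 6).
  dual value b^T y* = 18.
Strong duality: c^T x* = b^T y*. Confirmed.

18


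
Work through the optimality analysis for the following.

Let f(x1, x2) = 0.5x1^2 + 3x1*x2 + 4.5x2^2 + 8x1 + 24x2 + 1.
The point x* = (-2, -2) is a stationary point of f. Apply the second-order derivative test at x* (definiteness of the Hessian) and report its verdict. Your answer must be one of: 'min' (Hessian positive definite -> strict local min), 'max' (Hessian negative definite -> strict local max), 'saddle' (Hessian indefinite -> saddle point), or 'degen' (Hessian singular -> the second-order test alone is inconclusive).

Compute the Hessian H = grad^2 f:
  H = [[1, 3], [3, 9]]
Verify stationarity: grad f(x*) = H x* + g = (0, 0).
Eigenvalues of H: 0, 10.
H has a zero eigenvalue (singular; positive semidefinite but not definite), so H is neither positive definite, negative definite, nor indefinite. The second-order test alone is inconclusive -> degen.
(Indeed, f is constant along the null direction of H through x*, so x* is not a strict local extremum.)

degen


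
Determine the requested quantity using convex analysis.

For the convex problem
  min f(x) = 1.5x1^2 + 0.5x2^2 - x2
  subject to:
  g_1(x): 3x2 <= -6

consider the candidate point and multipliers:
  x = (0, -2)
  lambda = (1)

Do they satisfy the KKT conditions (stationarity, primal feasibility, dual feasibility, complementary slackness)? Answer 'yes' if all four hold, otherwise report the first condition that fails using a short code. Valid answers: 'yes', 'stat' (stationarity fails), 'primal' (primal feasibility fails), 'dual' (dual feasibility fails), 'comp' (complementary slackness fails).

Gradient of f: grad f(x) = Q x + c = (0, -3)
Constraint values g_i(x) = a_i^T x - b_i:
  g_1((0, -2)) = 0
Stationarity residual: grad f(x) + sum_i lambda_i a_i = (0, 0)
  -> stationarity OK
Primal feasibility (all g_i <= 0): OK
Dual feasibility (all lambda_i >= 0): OK
Complementary slackness (lambda_i * g_i(x) = 0 for all i): OK

Verdict: yes, KKT holds.

yes


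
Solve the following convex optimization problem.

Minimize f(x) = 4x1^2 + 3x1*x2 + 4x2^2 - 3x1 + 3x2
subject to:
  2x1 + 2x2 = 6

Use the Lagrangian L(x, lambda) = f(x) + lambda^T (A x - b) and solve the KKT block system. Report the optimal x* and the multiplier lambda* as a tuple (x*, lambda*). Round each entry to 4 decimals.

Form the Lagrangian:
  L(x, lambda) = (1/2) x^T Q x + c^T x + lambda^T (A x - b)
Stationarity (grad_x L = 0): Q x + c + A^T lambda = 0.
Primal feasibility: A x = b.

This gives the KKT block system:
  [ Q   A^T ] [ x     ]   [-c ]
  [ A    0  ] [ lambda ] = [ b ]

Solving the linear system:
  x*      = (2.1, 0.9)
  lambda* = (-8.25)
  f(x*)   = 22.95

x* = (2.1, 0.9), lambda* = (-8.25)


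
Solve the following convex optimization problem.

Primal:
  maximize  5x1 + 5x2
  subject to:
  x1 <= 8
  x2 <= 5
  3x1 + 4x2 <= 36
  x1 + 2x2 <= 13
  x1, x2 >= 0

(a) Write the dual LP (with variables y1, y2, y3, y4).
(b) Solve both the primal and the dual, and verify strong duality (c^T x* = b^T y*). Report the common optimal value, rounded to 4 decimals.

The standard primal-dual pair for 'max c^T x s.t. A x <= b, x >= 0' is:
  Dual:  min b^T y  s.t.  A^T y >= c,  y >= 0.

So the dual LP is:
  minimize  8y1 + 5y2 + 36y3 + 13y4
  subject to:
    y1 + 3y3 + y4 >= 5
    y2 + 4y3 + 2y4 >= 5
    y1, y2, y3, y4 >= 0

Solving the primal: x* = (8, 2.5).
  primal value c^T x* = 52.5.
Solving the dual: y* = (2.5, 0, 0, 2.5).
  dual value b^T y* = 52.5.
Strong duality: c^T x* = b^T y*. Confirmed.

52.5


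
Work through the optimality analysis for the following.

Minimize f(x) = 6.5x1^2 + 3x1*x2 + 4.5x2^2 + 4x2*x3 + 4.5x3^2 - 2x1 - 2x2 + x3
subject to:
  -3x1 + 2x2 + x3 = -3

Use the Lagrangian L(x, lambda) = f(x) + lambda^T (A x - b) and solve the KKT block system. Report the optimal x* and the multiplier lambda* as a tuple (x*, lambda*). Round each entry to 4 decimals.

Form the Lagrangian:
  L(x, lambda) = (1/2) x^T Q x + c^T x + lambda^T (A x - b)
Stationarity (grad_x L = 0): Q x + c + A^T lambda = 0.
Primal feasibility: A x = b.

This gives the KKT block system:
  [ Q   A^T ] [ x     ]   [-c ]
  [ A    0  ] [ lambda ] = [ b ]

Solving the linear system:
  x*      = (0.6954, -0.3751, -0.1635)
  lambda* = (1.9718)
  f(x*)   = 2.5556

x* = (0.6954, -0.3751, -0.1635), lambda* = (1.9718)


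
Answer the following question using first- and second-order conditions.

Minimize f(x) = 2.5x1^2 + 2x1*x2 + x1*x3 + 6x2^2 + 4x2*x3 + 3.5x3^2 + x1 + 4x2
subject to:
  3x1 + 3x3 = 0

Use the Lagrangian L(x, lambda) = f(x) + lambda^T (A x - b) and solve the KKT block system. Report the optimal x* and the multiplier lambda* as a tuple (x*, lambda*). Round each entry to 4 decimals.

Form the Lagrangian:
  L(x, lambda) = (1/2) x^T Q x + c^T x + lambda^T (A x - b)
Stationarity (grad_x L = 0): Q x + c + A^T lambda = 0.
Primal feasibility: A x = b.

This gives the KKT block system:
  [ Q   A^T ] [ x     ]   [-c ]
  [ A    0  ] [ lambda ] = [ b ]

Solving the linear system:
  x*      = (-0.1724, -0.3621, 0.1724)
  lambda* = (0.1379)
  f(x*)   = -0.8103

x* = (-0.1724, -0.3621, 0.1724), lambda* = (0.1379)


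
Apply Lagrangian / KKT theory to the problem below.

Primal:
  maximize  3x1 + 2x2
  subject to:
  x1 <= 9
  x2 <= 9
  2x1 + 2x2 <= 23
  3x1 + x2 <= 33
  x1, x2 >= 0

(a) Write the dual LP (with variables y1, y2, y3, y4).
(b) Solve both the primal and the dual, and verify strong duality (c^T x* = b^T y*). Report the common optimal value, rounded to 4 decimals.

The standard primal-dual pair for 'max c^T x s.t. A x <= b, x >= 0' is:
  Dual:  min b^T y  s.t.  A^T y >= c,  y >= 0.

So the dual LP is:
  minimize  9y1 + 9y2 + 23y3 + 33y4
  subject to:
    y1 + 2y3 + 3y4 >= 3
    y2 + 2y3 + y4 >= 2
    y1, y2, y3, y4 >= 0

Solving the primal: x* = (9, 2.5).
  primal value c^T x* = 32.
Solving the dual: y* = (1, 0, 1, 0).
  dual value b^T y* = 32.
Strong duality: c^T x* = b^T y*. Confirmed.

32


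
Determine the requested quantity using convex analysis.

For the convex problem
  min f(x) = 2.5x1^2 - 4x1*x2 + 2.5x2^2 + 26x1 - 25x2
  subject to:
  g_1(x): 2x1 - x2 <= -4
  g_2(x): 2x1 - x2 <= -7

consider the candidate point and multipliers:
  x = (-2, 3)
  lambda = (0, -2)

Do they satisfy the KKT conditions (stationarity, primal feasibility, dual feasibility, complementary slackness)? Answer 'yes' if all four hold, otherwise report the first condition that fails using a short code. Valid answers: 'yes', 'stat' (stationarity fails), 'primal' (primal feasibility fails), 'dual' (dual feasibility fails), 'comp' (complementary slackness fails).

Gradient of f: grad f(x) = Q x + c = (4, -2)
Constraint values g_i(x) = a_i^T x - b_i:
  g_1((-2, 3)) = -3
  g_2((-2, 3)) = 0
Stationarity residual: grad f(x) + sum_i lambda_i a_i = (0, 0)
  -> stationarity OK
Primal feasibility (all g_i <= 0): OK
Dual feasibility (all lambda_i >= 0): FAILS
Complementary slackness (lambda_i * g_i(x) = 0 for all i): OK

Verdict: the first failing condition is dual_feasibility -> dual.

dual


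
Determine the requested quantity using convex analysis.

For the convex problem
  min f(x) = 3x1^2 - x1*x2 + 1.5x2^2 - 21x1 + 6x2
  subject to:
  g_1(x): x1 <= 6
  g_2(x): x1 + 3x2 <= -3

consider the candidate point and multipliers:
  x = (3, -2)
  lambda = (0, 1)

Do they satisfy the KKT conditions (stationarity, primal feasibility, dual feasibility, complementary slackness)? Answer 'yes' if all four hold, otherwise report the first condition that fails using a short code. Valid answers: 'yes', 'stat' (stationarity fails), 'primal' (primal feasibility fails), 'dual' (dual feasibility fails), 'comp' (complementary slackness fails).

Gradient of f: grad f(x) = Q x + c = (-1, -3)
Constraint values g_i(x) = a_i^T x - b_i:
  g_1((3, -2)) = -3
  g_2((3, -2)) = 0
Stationarity residual: grad f(x) + sum_i lambda_i a_i = (0, 0)
  -> stationarity OK
Primal feasibility (all g_i <= 0): OK
Dual feasibility (all lambda_i >= 0): OK
Complementary slackness (lambda_i * g_i(x) = 0 for all i): OK

Verdict: yes, KKT holds.

yes


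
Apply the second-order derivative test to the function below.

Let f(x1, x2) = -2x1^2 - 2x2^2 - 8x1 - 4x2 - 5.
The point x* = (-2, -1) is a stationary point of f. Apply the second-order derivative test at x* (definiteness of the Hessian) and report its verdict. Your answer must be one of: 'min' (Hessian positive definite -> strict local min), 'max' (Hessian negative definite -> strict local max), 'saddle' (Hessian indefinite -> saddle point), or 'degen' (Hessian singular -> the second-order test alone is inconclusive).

Compute the Hessian H = grad^2 f:
  H = [[-4, 0], [0, -4]]
Verify stationarity: grad f(x*) = H x* + g = (0, 0).
Eigenvalues of H: -4, -4.
Both eigenvalues < 0, so H is negative definite -> x* is a strict local max.

max


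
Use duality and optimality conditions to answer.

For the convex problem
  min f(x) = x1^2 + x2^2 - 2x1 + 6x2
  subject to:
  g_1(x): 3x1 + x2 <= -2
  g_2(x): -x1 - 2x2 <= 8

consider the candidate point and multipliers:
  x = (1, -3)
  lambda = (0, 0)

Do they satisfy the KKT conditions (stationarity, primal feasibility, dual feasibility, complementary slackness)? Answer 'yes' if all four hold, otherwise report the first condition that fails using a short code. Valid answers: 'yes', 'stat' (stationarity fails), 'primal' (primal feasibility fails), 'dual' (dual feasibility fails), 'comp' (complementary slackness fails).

Gradient of f: grad f(x) = Q x + c = (0, 0)
Constraint values g_i(x) = a_i^T x - b_i:
  g_1((1, -3)) = 2
  g_2((1, -3)) = -3
Stationarity residual: grad f(x) + sum_i lambda_i a_i = (0, 0)
  -> stationarity OK
Primal feasibility (all g_i <= 0): FAILS
Dual feasibility (all lambda_i >= 0): OK
Complementary slackness (lambda_i * g_i(x) = 0 for all i): OK

Verdict: the first failing condition is primal_feasibility -> primal.

primal


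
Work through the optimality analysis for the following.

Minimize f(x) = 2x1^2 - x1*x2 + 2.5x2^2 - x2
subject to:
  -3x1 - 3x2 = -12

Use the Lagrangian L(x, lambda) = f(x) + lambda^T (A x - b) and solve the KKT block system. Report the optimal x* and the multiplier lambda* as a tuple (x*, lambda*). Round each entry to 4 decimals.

Form the Lagrangian:
  L(x, lambda) = (1/2) x^T Q x + c^T x + lambda^T (A x - b)
Stationarity (grad_x L = 0): Q x + c + A^T lambda = 0.
Primal feasibility: A x = b.

This gives the KKT block system:
  [ Q   A^T ] [ x     ]   [-c ]
  [ A    0  ] [ lambda ] = [ b ]

Solving the linear system:
  x*      = (2.0909, 1.9091)
  lambda* = (2.1515)
  f(x*)   = 11.9545

x* = (2.0909, 1.9091), lambda* = (2.1515)


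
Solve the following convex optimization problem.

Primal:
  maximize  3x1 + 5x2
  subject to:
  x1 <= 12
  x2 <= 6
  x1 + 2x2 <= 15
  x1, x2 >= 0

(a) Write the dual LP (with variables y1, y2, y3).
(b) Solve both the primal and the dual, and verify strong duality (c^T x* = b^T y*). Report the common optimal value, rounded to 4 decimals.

The standard primal-dual pair for 'max c^T x s.t. A x <= b, x >= 0' is:
  Dual:  min b^T y  s.t.  A^T y >= c,  y >= 0.

So the dual LP is:
  minimize  12y1 + 6y2 + 15y3
  subject to:
    y1 + y3 >= 3
    y2 + 2y3 >= 5
    y1, y2, y3 >= 0

Solving the primal: x* = (12, 1.5).
  primal value c^T x* = 43.5.
Solving the dual: y* = (0.5, 0, 2.5).
  dual value b^T y* = 43.5.
Strong duality: c^T x* = b^T y*. Confirmed.

43.5


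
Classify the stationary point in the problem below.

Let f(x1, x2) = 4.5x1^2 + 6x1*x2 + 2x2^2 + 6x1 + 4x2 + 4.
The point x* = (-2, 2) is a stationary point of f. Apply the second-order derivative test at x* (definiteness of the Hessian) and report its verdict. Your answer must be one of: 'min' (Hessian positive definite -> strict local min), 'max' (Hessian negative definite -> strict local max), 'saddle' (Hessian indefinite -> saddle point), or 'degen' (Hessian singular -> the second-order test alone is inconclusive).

Compute the Hessian H = grad^2 f:
  H = [[9, 6], [6, 4]]
Verify stationarity: grad f(x*) = H x* + g = (0, 0).
Eigenvalues of H: 0, 13.
H has a zero eigenvalue (singular; positive semidefinite but not definite), so H is neither positive definite, negative definite, nor indefinite. The second-order test alone is inconclusive -> degen.
(Indeed, f is constant along the null direction of H through x*, so x* is not a strict local extremum.)

degen


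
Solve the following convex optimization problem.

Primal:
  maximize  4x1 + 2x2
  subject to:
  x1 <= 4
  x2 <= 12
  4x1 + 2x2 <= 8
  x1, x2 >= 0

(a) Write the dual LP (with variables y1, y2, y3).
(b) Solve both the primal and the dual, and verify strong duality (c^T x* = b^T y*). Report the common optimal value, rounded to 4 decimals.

The standard primal-dual pair for 'max c^T x s.t. A x <= b, x >= 0' is:
  Dual:  min b^T y  s.t.  A^T y >= c,  y >= 0.

So the dual LP is:
  minimize  4y1 + 12y2 + 8y3
  subject to:
    y1 + 4y3 >= 4
    y2 + 2y3 >= 2
    y1, y2, y3 >= 0

Solving the primal: x* = (2, 0).
  primal value c^T x* = 8.
Solving the dual: y* = (0, 0, 1).
  dual value b^T y* = 8.
Strong duality: c^T x* = b^T y*. Confirmed.

8


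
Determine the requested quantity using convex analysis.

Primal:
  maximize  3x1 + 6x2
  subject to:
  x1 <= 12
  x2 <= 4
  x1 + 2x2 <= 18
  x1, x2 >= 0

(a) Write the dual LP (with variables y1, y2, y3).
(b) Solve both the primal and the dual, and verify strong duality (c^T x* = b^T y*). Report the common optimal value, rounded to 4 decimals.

The standard primal-dual pair for 'max c^T x s.t. A x <= b, x >= 0' is:
  Dual:  min b^T y  s.t.  A^T y >= c,  y >= 0.

So the dual LP is:
  minimize  12y1 + 4y2 + 18y3
  subject to:
    y1 + y3 >= 3
    y2 + 2y3 >= 6
    y1, y2, y3 >= 0

Solving the primal: x* = (10, 4).
  primal value c^T x* = 54.
Solving the dual: y* = (0, 0, 3).
  dual value b^T y* = 54.
Strong duality: c^T x* = b^T y*. Confirmed.

54


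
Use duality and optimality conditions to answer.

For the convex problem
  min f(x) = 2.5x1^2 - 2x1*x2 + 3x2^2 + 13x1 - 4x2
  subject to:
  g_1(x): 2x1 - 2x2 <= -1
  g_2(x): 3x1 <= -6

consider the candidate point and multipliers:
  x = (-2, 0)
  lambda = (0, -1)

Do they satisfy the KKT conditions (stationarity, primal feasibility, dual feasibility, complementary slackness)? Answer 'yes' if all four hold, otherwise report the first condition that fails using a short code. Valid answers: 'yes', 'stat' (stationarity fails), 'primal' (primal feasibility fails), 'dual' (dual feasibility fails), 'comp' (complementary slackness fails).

Gradient of f: grad f(x) = Q x + c = (3, 0)
Constraint values g_i(x) = a_i^T x - b_i:
  g_1((-2, 0)) = -3
  g_2((-2, 0)) = 0
Stationarity residual: grad f(x) + sum_i lambda_i a_i = (0, 0)
  -> stationarity OK
Primal feasibility (all g_i <= 0): OK
Dual feasibility (all lambda_i >= 0): FAILS
Complementary slackness (lambda_i * g_i(x) = 0 for all i): OK

Verdict: the first failing condition is dual_feasibility -> dual.

dual


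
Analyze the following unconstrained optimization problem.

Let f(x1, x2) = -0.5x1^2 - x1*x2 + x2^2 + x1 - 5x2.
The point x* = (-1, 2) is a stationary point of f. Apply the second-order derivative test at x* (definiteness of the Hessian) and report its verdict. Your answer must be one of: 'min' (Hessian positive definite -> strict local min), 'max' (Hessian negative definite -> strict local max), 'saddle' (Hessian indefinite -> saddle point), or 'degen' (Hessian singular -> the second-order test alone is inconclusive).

Compute the Hessian H = grad^2 f:
  H = [[-1, -1], [-1, 2]]
Verify stationarity: grad f(x*) = H x* + g = (0, 0).
Eigenvalues of H: -1.3028, 2.3028.
Eigenvalues have mixed signs, so H is indefinite -> x* is a saddle point.

saddle


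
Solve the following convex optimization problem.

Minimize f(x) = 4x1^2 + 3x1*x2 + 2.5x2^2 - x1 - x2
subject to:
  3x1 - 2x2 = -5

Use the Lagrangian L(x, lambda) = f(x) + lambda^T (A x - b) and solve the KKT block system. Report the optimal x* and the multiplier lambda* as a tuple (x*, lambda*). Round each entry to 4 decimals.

Form the Lagrangian:
  L(x, lambda) = (1/2) x^T Q x + c^T x + lambda^T (A x - b)
Stationarity (grad_x L = 0): Q x + c + A^T lambda = 0.
Primal feasibility: A x = b.

This gives the KKT block system:
  [ Q   A^T ] [ x     ]   [-c ]
  [ A    0  ] [ lambda ] = [ b ]

Solving the linear system:
  x*      = (-0.8407, 1.2389)
  lambda* = (1.3363)
  f(x*)   = 3.1416

x* = (-0.8407, 1.2389), lambda* = (1.3363)


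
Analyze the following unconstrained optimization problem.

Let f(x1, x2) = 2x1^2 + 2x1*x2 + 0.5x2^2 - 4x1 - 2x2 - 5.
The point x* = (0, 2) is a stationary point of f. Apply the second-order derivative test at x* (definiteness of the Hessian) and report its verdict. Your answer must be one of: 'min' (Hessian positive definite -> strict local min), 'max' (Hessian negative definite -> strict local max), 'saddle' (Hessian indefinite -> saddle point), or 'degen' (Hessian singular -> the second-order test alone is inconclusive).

Compute the Hessian H = grad^2 f:
  H = [[4, 2], [2, 1]]
Verify stationarity: grad f(x*) = H x* + g = (0, 0).
Eigenvalues of H: 0, 5.
H has a zero eigenvalue (singular; positive semidefinite but not definite), so H is neither positive definite, negative definite, nor indefinite. The second-order test alone is inconclusive -> degen.
(Indeed, f is constant along the null direction of H through x*, so x* is not a strict local extremum.)

degen


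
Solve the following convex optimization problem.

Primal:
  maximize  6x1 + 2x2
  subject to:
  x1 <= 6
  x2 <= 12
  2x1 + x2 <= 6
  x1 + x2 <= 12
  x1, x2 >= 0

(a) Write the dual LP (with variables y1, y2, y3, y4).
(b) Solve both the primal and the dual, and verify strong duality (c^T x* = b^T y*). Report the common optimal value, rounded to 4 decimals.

The standard primal-dual pair for 'max c^T x s.t. A x <= b, x >= 0' is:
  Dual:  min b^T y  s.t.  A^T y >= c,  y >= 0.

So the dual LP is:
  minimize  6y1 + 12y2 + 6y3 + 12y4
  subject to:
    y1 + 2y3 + y4 >= 6
    y2 + y3 + y4 >= 2
    y1, y2, y3, y4 >= 0

Solving the primal: x* = (3, 0).
  primal value c^T x* = 18.
Solving the dual: y* = (0, 0, 3, 0).
  dual value b^T y* = 18.
Strong duality: c^T x* = b^T y*. Confirmed.

18


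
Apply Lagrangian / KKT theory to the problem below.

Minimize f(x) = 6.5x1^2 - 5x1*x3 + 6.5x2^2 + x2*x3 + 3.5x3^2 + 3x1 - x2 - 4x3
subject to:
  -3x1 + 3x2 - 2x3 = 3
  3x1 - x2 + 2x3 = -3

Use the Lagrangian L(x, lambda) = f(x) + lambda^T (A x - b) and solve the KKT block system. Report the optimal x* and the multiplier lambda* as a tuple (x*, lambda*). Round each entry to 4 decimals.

Form the Lagrangian:
  L(x, lambda) = (1/2) x^T Q x + c^T x + lambda^T (A x - b)
Stationarity (grad_x L = 0): Q x + c + A^T lambda = 0.
Primal feasibility: A x = b.

This gives the KKT block system:
  [ Q   A^T ] [ x     ]   [-c ]
  [ A    0  ] [ lambda ] = [ b ]

Solving the linear system:
  x*      = (-0.7371, 0, -0.3943)
  lambda* = (1.4657, 3.0029)
  f(x*)   = 1.9886

x* = (-0.7371, 0, -0.3943), lambda* = (1.4657, 3.0029)


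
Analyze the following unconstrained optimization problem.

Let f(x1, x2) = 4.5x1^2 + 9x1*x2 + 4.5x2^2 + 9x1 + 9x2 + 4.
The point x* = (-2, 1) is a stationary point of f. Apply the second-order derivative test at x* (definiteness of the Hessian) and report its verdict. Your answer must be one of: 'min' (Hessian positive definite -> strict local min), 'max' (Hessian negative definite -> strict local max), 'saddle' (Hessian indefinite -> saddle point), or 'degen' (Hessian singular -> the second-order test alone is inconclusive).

Compute the Hessian H = grad^2 f:
  H = [[9, 9], [9, 9]]
Verify stationarity: grad f(x*) = H x* + g = (0, 0).
Eigenvalues of H: 0, 18.
H has a zero eigenvalue (singular; positive semidefinite but not definite), so H is neither positive definite, negative definite, nor indefinite. The second-order test alone is inconclusive -> degen.
(Indeed, f is constant along the null direction of H through x*, so x* is not a strict local extremum.)

degen


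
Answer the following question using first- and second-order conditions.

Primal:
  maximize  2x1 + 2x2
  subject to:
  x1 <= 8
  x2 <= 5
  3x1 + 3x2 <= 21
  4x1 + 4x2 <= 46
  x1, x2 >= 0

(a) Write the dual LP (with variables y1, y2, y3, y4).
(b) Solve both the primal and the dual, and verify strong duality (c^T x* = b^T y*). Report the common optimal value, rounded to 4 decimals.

The standard primal-dual pair for 'max c^T x s.t. A x <= b, x >= 0' is:
  Dual:  min b^T y  s.t.  A^T y >= c,  y >= 0.

So the dual LP is:
  minimize  8y1 + 5y2 + 21y3 + 46y4
  subject to:
    y1 + 3y3 + 4y4 >= 2
    y2 + 3y3 + 4y4 >= 2
    y1, y2, y3, y4 >= 0

Solving the primal: x* = (7, 0).
  primal value c^T x* = 14.
Solving the dual: y* = (0, 0, 0.6667, 0).
  dual value b^T y* = 14.
Strong duality: c^T x* = b^T y*. Confirmed.

14


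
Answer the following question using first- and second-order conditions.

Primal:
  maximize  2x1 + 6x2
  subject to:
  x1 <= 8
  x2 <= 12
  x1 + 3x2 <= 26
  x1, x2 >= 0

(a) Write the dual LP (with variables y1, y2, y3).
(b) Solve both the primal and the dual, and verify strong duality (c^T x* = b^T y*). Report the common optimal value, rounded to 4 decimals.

The standard primal-dual pair for 'max c^T x s.t. A x <= b, x >= 0' is:
  Dual:  min b^T y  s.t.  A^T y >= c,  y >= 0.

So the dual LP is:
  minimize  8y1 + 12y2 + 26y3
  subject to:
    y1 + y3 >= 2
    y2 + 3y3 >= 6
    y1, y2, y3 >= 0

Solving the primal: x* = (0, 8.6667).
  primal value c^T x* = 52.
Solving the dual: y* = (0, 0, 2).
  dual value b^T y* = 52.
Strong duality: c^T x* = b^T y*. Confirmed.

52


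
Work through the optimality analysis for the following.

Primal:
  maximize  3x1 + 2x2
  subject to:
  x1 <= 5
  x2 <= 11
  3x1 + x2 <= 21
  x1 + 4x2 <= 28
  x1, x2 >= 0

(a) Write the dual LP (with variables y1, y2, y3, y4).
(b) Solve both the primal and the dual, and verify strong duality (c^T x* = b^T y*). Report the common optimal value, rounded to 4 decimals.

The standard primal-dual pair for 'max c^T x s.t. A x <= b, x >= 0' is:
  Dual:  min b^T y  s.t.  A^T y >= c,  y >= 0.

So the dual LP is:
  minimize  5y1 + 11y2 + 21y3 + 28y4
  subject to:
    y1 + 3y3 + y4 >= 3
    y2 + y3 + 4y4 >= 2
    y1, y2, y3, y4 >= 0

Solving the primal: x* = (5, 5.75).
  primal value c^T x* = 26.5.
Solving the dual: y* = (2.5, 0, 0, 0.5).
  dual value b^T y* = 26.5.
Strong duality: c^T x* = b^T y*. Confirmed.

26.5


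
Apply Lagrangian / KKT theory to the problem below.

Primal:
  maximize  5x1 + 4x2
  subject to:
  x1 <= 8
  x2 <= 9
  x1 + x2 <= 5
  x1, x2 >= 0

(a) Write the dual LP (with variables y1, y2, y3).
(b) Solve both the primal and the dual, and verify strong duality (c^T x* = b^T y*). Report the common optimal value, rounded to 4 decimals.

The standard primal-dual pair for 'max c^T x s.t. A x <= b, x >= 0' is:
  Dual:  min b^T y  s.t.  A^T y >= c,  y >= 0.

So the dual LP is:
  minimize  8y1 + 9y2 + 5y3
  subject to:
    y1 + y3 >= 5
    y2 + y3 >= 4
    y1, y2, y3 >= 0

Solving the primal: x* = (5, 0).
  primal value c^T x* = 25.
Solving the dual: y* = (0, 0, 5).
  dual value b^T y* = 25.
Strong duality: c^T x* = b^T y*. Confirmed.

25


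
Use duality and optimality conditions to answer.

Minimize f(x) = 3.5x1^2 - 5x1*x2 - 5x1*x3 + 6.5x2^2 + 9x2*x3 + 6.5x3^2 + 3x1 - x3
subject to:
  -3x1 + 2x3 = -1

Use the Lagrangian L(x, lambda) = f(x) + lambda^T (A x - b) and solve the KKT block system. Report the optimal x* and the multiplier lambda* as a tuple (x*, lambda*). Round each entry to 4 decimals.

Form the Lagrangian:
  L(x, lambda) = (1/2) x^T Q x + c^T x + lambda^T (A x - b)
Stationarity (grad_x L = 0): Q x + c + A^T lambda = 0.
Primal feasibility: A x = b.

This gives the KKT block system:
  [ Q   A^T ] [ x     ]   [-c ]
  [ A    0  ] [ lambda ] = [ b ]

Solving the linear system:
  x*      = (0.1789, 0.2292, -0.2316)
  lambda* = (1.4216)
  f(x*)   = 1.095

x* = (0.1789, 0.2292, -0.2316), lambda* = (1.4216)


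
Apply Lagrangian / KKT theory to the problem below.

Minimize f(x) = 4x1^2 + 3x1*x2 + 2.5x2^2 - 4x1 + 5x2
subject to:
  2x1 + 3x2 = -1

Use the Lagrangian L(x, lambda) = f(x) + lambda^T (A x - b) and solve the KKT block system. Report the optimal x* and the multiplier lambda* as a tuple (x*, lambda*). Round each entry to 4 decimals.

Form the Lagrangian:
  L(x, lambda) = (1/2) x^T Q x + c^T x + lambda^T (A x - b)
Stationarity (grad_x L = 0): Q x + c + A^T lambda = 0.
Primal feasibility: A x = b.

This gives the KKT block system:
  [ Q   A^T ] [ x     ]   [-c ]
  [ A    0  ] [ lambda ] = [ b ]

Solving the linear system:
  x*      = (1.1607, -1.1071)
  lambda* = (-0.9821)
  f(x*)   = -5.5804

x* = (1.1607, -1.1071), lambda* = (-0.9821)


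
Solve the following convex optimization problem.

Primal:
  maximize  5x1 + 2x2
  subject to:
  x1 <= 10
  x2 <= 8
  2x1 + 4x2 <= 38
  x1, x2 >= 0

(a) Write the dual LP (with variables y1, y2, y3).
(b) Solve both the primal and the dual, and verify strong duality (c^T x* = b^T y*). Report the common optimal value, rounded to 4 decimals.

The standard primal-dual pair for 'max c^T x s.t. A x <= b, x >= 0' is:
  Dual:  min b^T y  s.t.  A^T y >= c,  y >= 0.

So the dual LP is:
  minimize  10y1 + 8y2 + 38y3
  subject to:
    y1 + 2y3 >= 5
    y2 + 4y3 >= 2
    y1, y2, y3 >= 0

Solving the primal: x* = (10, 4.5).
  primal value c^T x* = 59.
Solving the dual: y* = (4, 0, 0.5).
  dual value b^T y* = 59.
Strong duality: c^T x* = b^T y*. Confirmed.

59


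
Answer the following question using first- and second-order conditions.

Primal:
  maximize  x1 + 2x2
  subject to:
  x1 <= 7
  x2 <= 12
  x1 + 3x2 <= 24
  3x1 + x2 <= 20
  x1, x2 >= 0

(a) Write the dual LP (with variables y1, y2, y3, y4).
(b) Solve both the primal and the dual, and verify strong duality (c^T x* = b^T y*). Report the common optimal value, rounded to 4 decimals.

The standard primal-dual pair for 'max c^T x s.t. A x <= b, x >= 0' is:
  Dual:  min b^T y  s.t.  A^T y >= c,  y >= 0.

So the dual LP is:
  minimize  7y1 + 12y2 + 24y3 + 20y4
  subject to:
    y1 + y3 + 3y4 >= 1
    y2 + 3y3 + y4 >= 2
    y1, y2, y3, y4 >= 0

Solving the primal: x* = (4.5, 6.5).
  primal value c^T x* = 17.5.
Solving the dual: y* = (0, 0, 0.625, 0.125).
  dual value b^T y* = 17.5.
Strong duality: c^T x* = b^T y*. Confirmed.

17.5


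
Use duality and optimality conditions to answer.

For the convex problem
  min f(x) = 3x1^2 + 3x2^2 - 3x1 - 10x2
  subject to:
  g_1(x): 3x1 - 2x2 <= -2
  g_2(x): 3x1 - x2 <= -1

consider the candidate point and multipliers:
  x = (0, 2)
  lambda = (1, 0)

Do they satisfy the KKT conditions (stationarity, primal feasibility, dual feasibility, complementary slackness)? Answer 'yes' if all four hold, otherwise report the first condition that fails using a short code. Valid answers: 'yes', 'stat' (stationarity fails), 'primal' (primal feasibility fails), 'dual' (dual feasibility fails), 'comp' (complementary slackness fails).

Gradient of f: grad f(x) = Q x + c = (-3, 2)
Constraint values g_i(x) = a_i^T x - b_i:
  g_1((0, 2)) = -2
  g_2((0, 2)) = -1
Stationarity residual: grad f(x) + sum_i lambda_i a_i = (0, 0)
  -> stationarity OK
Primal feasibility (all g_i <= 0): OK
Dual feasibility (all lambda_i >= 0): OK
Complementary slackness (lambda_i * g_i(x) = 0 for all i): FAILS

Verdict: the first failing condition is complementary_slackness -> comp.

comp


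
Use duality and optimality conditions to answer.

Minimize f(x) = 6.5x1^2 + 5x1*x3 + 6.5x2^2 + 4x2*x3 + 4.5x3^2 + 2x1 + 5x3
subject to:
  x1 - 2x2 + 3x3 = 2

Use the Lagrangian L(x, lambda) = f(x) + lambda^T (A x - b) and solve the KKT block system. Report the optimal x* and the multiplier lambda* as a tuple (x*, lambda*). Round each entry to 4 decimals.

Form the Lagrangian:
  L(x, lambda) = (1/2) x^T Q x + c^T x + lambda^T (A x - b)
Stationarity (grad_x L = 0): Q x + c + A^T lambda = 0.
Primal feasibility: A x = b.

This gives the KKT block system:
  [ Q   A^T ] [ x     ]   [-c ]
  [ A    0  ] [ lambda ] = [ b ]

Solving the linear system:
  x*      = (-0.1563, -0.4478, 0.4202)
  lambda* = (-2.07)
  f(x*)   = 2.9643

x* = (-0.1563, -0.4478, 0.4202), lambda* = (-2.07)


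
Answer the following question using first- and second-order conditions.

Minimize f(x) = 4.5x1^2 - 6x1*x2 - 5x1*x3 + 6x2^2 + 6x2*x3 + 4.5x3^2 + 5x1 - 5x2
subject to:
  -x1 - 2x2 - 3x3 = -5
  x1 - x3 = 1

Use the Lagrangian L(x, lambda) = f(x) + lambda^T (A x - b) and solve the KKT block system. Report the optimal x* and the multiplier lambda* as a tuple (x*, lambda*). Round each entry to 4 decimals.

Form the Lagrangian:
  L(x, lambda) = (1/2) x^T Q x + c^T x + lambda^T (A x - b)
Stationarity (grad_x L = 0): Q x + c + A^T lambda = 0.
Primal feasibility: A x = b.

This gives the KKT block system:
  [ Q   A^T ] [ x     ]   [-c ]
  [ A    0  ] [ lambda ] = [ b ]

Solving the linear system:
  x*      = (1.3036, 1.3929, 0.3036)
  lambda* = (2.8571, -4)
  f(x*)   = 8.9196

x* = (1.3036, 1.3929, 0.3036), lambda* = (2.8571, -4)


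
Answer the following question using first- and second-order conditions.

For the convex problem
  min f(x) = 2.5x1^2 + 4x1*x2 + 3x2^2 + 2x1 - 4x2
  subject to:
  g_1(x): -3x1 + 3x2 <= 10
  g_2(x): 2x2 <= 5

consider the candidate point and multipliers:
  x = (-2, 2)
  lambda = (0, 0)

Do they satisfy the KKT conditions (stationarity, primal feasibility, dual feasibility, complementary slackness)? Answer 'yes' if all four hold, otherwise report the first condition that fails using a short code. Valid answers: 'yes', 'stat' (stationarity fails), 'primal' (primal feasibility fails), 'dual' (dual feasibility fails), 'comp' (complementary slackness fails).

Gradient of f: grad f(x) = Q x + c = (0, 0)
Constraint values g_i(x) = a_i^T x - b_i:
  g_1((-2, 2)) = 2
  g_2((-2, 2)) = -1
Stationarity residual: grad f(x) + sum_i lambda_i a_i = (0, 0)
  -> stationarity OK
Primal feasibility (all g_i <= 0): FAILS
Dual feasibility (all lambda_i >= 0): OK
Complementary slackness (lambda_i * g_i(x) = 0 for all i): OK

Verdict: the first failing condition is primal_feasibility -> primal.

primal


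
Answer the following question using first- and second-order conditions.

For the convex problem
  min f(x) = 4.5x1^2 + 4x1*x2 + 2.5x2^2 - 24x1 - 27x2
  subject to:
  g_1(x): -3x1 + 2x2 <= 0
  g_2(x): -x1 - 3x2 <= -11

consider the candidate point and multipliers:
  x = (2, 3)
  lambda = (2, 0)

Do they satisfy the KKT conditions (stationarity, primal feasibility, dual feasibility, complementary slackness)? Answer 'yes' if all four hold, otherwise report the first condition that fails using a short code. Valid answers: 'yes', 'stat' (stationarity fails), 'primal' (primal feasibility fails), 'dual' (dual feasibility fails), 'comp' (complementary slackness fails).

Gradient of f: grad f(x) = Q x + c = (6, -4)
Constraint values g_i(x) = a_i^T x - b_i:
  g_1((2, 3)) = 0
  g_2((2, 3)) = 0
Stationarity residual: grad f(x) + sum_i lambda_i a_i = (0, 0)
  -> stationarity OK
Primal feasibility (all g_i <= 0): OK
Dual feasibility (all lambda_i >= 0): OK
Complementary slackness (lambda_i * g_i(x) = 0 for all i): OK

Verdict: yes, KKT holds.

yes
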